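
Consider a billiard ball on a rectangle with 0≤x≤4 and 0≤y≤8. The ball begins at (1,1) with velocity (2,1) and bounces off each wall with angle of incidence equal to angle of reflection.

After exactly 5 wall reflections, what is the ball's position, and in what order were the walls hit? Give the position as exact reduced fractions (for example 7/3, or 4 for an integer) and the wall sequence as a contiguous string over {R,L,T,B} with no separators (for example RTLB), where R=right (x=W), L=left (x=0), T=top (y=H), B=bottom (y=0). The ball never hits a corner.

Final position: (0,15/2)
Wall sequence: RLRTL

1. t=3/2 → R at (4,5/2); v=(-2,1)
2. t=2 → L at (0,9/2); v=(2,1)
3. t=2 → R at (4,13/2); v=(-2,1)
4. t=3/2 → T at (1,8); v=(-2,-1)
5. t=1/2 → L at (0,15/2); v=(2,-1)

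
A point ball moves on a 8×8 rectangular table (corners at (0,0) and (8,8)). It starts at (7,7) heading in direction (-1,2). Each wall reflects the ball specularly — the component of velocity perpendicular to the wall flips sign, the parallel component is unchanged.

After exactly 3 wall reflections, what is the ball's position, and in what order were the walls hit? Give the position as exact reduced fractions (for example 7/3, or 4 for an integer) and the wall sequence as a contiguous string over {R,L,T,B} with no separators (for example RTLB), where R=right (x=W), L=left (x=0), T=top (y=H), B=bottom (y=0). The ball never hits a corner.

1. t=1/2 → T at (13/2,8); v=(-1,-2)
2. t=4 → B at (5/2,0); v=(-1,2)
3. t=5/2 → L at (0,5); v=(1,2)

Final position: (0,5)
Wall sequence: TBL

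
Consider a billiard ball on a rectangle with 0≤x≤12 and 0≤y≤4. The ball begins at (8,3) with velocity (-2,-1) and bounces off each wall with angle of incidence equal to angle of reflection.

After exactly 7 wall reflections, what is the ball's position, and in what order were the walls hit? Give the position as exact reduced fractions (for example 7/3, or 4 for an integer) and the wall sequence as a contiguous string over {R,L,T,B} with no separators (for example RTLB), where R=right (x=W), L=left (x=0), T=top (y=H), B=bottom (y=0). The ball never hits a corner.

1. t=3 → B at (2,0); v=(-2,1)
2. t=1 → L at (0,1); v=(2,1)
3. t=3 → T at (6,4); v=(2,-1)
4. t=3 → R at (12,1); v=(-2,-1)
5. t=1 → B at (10,0); v=(-2,1)
6. t=4 → T at (2,4); v=(-2,-1)
7. t=1 → L at (0,3); v=(2,-1)

Final position: (0,3)
Wall sequence: BLTRBTL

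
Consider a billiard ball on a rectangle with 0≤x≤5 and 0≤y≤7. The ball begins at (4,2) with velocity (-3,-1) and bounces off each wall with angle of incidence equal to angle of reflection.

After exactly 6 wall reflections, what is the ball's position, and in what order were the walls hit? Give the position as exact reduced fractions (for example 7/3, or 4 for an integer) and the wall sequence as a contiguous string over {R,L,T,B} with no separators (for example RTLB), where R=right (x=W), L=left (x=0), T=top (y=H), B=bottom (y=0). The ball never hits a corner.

1. t=4/3 → L at (0,2/3); v=(3,-1)
2. t=2/3 → B at (2,0); v=(3,1)
3. t=1 → R at (5,1); v=(-3,1)
4. t=5/3 → L at (0,8/3); v=(3,1)
5. t=5/3 → R at (5,13/3); v=(-3,1)
6. t=5/3 → L at (0,6); v=(3,1)

Final position: (0,6)
Wall sequence: LBRLRL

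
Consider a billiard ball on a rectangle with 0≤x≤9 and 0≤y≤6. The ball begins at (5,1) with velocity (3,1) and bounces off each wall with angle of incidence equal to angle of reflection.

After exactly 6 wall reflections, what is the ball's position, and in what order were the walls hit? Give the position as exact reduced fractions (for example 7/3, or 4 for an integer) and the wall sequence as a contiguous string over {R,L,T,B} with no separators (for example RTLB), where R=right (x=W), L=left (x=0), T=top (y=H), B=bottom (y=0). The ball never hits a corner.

1. t=4/3 → R at (9,7/3); v=(-3,1)
2. t=3 → L at (0,16/3); v=(3,1)
3. t=2/3 → T at (2,6); v=(3,-1)
4. t=7/3 → R at (9,11/3); v=(-3,-1)
5. t=3 → L at (0,2/3); v=(3,-1)
6. t=2/3 → B at (2,0); v=(3,1)

Final position: (2,0)
Wall sequence: RLTRLB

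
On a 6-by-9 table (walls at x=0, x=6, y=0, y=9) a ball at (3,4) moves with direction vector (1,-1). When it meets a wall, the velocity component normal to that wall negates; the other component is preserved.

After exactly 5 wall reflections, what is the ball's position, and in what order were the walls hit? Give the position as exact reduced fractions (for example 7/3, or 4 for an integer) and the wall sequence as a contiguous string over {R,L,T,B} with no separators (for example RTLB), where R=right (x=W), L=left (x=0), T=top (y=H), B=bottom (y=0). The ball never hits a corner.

1. t=3 → R at (6,1); v=(-1,-1)
2. t=1 → B at (5,0); v=(-1,1)
3. t=5 → L at (0,5); v=(1,1)
4. t=4 → T at (4,9); v=(1,-1)
5. t=2 → R at (6,7); v=(-1,-1)

Final position: (6,7)
Wall sequence: RBLTR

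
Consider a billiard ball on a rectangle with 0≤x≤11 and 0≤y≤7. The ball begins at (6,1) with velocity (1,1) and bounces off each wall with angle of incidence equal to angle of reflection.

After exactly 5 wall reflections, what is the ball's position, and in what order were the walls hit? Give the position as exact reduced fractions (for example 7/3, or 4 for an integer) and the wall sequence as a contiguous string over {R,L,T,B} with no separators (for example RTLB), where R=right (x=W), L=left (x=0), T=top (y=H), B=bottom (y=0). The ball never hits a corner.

1. t=5 → R at (11,6); v=(-1,1)
2. t=1 → T at (10,7); v=(-1,-1)
3. t=7 → B at (3,0); v=(-1,1)
4. t=3 → L at (0,3); v=(1,1)
5. t=4 → T at (4,7); v=(1,-1)

Final position: (4,7)
Wall sequence: RTBLT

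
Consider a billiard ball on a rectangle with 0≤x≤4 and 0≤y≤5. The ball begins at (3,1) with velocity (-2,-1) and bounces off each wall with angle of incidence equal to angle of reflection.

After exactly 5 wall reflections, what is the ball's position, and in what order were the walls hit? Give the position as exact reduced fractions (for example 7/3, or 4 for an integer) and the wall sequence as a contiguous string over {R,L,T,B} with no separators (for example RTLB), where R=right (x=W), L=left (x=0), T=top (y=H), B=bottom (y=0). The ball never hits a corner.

1. t=1 → B at (1,0); v=(-2,1)
2. t=1/2 → L at (0,1/2); v=(2,1)
3. t=2 → R at (4,5/2); v=(-2,1)
4. t=2 → L at (0,9/2); v=(2,1)
5. t=1/2 → T at (1,5); v=(2,-1)

Final position: (1,5)
Wall sequence: BLRLT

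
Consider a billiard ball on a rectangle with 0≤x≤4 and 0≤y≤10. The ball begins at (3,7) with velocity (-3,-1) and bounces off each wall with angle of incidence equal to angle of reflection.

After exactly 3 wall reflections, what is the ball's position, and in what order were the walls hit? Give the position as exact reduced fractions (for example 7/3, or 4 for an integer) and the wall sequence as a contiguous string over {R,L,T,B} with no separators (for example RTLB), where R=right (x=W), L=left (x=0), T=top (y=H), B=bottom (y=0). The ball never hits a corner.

Final position: (0,10/3)
Wall sequence: LRL

1. t=1 → L at (0,6); v=(3,-1)
2. t=4/3 → R at (4,14/3); v=(-3,-1)
3. t=4/3 → L at (0,10/3); v=(3,-1)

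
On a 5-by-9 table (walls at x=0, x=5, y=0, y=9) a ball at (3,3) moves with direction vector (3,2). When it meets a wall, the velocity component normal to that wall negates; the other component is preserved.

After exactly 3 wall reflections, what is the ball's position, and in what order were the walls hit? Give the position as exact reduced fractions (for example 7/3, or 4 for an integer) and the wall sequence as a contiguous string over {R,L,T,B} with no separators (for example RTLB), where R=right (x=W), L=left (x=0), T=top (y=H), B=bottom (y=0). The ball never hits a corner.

1. t=2/3 → R at (5,13/3); v=(-3,2)
2. t=5/3 → L at (0,23/3); v=(3,2)
3. t=2/3 → T at (2,9); v=(3,-2)

Final position: (2,9)
Wall sequence: RLT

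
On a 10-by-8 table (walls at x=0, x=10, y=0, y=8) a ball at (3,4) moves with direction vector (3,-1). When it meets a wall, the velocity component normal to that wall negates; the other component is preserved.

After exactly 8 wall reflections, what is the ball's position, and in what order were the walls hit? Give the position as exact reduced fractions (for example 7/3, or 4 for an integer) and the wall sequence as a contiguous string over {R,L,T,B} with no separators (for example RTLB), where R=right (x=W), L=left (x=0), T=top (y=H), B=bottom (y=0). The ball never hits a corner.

1. t=7/3 → R at (10,5/3); v=(-3,-1)
2. t=5/3 → B at (5,0); v=(-3,1)
3. t=5/3 → L at (0,5/3); v=(3,1)
4. t=10/3 → R at (10,5); v=(-3,1)
5. t=3 → T at (1,8); v=(-3,-1)
6. t=1/3 → L at (0,23/3); v=(3,-1)
7. t=10/3 → R at (10,13/3); v=(-3,-1)
8. t=10/3 → L at (0,1); v=(3,-1)

Final position: (0,1)
Wall sequence: RBLRTLRL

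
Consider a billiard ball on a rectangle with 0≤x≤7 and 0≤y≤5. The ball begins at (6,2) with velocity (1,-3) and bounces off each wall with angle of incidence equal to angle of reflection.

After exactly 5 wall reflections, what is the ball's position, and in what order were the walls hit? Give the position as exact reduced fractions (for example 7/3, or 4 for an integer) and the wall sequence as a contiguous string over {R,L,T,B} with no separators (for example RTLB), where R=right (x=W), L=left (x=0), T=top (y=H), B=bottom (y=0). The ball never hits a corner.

1. t=2/3 → B at (20/3,0); v=(1,3)
2. t=1/3 → R at (7,1); v=(-1,3)
3. t=4/3 → T at (17/3,5); v=(-1,-3)
4. t=5/3 → B at (4,0); v=(-1,3)
5. t=5/3 → T at (7/3,5); v=(-1,-3)

Final position: (7/3,5)
Wall sequence: BRTBT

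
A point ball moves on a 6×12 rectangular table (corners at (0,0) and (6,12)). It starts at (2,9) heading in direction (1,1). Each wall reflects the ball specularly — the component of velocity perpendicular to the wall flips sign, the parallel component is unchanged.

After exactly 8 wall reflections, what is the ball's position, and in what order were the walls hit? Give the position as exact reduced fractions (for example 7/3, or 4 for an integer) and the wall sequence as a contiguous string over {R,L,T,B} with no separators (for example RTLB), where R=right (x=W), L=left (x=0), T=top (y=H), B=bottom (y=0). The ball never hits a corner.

1. t=3 → T at (5,12); v=(1,-1)
2. t=1 → R at (6,11); v=(-1,-1)
3. t=6 → L at (0,5); v=(1,-1)
4. t=5 → B at (5,0); v=(1,1)
5. t=1 → R at (6,1); v=(-1,1)
6. t=6 → L at (0,7); v=(1,1)
7. t=5 → T at (5,12); v=(1,-1)
8. t=1 → R at (6,11); v=(-1,-1)

Final position: (6,11)
Wall sequence: TRLBRLTR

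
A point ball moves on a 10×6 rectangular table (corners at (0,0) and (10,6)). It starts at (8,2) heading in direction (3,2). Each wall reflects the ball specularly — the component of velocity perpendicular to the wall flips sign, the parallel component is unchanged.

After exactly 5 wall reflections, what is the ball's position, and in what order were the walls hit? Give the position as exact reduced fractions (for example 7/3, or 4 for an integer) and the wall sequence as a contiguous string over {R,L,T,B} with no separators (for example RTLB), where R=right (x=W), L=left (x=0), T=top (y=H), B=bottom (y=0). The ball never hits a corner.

Final position: (10,14/3)
Wall sequence: RTLBR

1. t=2/3 → R at (10,10/3); v=(-3,2)
2. t=4/3 → T at (6,6); v=(-3,-2)
3. t=2 → L at (0,2); v=(3,-2)
4. t=1 → B at (3,0); v=(3,2)
5. t=7/3 → R at (10,14/3); v=(-3,2)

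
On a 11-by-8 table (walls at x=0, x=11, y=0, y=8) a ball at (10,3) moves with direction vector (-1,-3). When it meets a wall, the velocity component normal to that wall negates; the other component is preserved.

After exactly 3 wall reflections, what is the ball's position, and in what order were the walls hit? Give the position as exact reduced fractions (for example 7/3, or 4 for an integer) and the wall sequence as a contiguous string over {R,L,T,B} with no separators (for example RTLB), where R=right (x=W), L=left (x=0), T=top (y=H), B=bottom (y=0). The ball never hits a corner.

1. t=1 → B at (9,0); v=(-1,3)
2. t=8/3 → T at (19/3,8); v=(-1,-3)
3. t=8/3 → B at (11/3,0); v=(-1,3)

Final position: (11/3,0)
Wall sequence: BTB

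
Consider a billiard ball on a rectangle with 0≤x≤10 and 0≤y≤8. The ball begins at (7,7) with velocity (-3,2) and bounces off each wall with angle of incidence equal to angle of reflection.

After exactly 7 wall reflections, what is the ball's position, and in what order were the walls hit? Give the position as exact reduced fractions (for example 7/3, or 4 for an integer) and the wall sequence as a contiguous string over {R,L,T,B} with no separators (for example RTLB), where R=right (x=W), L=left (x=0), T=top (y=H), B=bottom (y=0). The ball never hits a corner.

1. t=1/2 → T at (11/2,8); v=(-3,-2)
2. t=11/6 → L at (0,13/3); v=(3,-2)
3. t=13/6 → B at (13/2,0); v=(3,2)
4. t=7/6 → R at (10,7/3); v=(-3,2)
5. t=17/6 → T at (3/2,8); v=(-3,-2)
6. t=1/2 → L at (0,7); v=(3,-2)
7. t=10/3 → R at (10,1/3); v=(-3,-2)

Final position: (10,1/3)
Wall sequence: TLBRTLR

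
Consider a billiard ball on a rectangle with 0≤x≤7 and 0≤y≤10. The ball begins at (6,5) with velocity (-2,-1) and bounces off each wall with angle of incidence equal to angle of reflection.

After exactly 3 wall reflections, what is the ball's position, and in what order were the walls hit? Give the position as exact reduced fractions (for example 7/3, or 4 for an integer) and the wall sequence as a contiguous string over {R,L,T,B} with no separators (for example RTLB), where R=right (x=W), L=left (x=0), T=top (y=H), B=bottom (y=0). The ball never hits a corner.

Final position: (7,3/2)
Wall sequence: LBR

1. t=3 → L at (0,2); v=(2,-1)
2. t=2 → B at (4,0); v=(2,1)
3. t=3/2 → R at (7,3/2); v=(-2,1)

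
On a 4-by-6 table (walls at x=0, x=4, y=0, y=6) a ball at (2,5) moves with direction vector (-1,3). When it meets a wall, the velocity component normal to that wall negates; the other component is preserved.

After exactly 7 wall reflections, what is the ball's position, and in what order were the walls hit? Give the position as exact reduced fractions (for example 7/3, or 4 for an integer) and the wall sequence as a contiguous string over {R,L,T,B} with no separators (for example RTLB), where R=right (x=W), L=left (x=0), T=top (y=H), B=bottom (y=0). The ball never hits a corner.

Final position: (5/3,6)
Wall sequence: TLBTRBT

1. t=1/3 → T at (5/3,6); v=(-1,-3)
2. t=5/3 → L at (0,1); v=(1,-3)
3. t=1/3 → B at (1/3,0); v=(1,3)
4. t=2 → T at (7/3,6); v=(1,-3)
5. t=5/3 → R at (4,1); v=(-1,-3)
6. t=1/3 → B at (11/3,0); v=(-1,3)
7. t=2 → T at (5/3,6); v=(-1,-3)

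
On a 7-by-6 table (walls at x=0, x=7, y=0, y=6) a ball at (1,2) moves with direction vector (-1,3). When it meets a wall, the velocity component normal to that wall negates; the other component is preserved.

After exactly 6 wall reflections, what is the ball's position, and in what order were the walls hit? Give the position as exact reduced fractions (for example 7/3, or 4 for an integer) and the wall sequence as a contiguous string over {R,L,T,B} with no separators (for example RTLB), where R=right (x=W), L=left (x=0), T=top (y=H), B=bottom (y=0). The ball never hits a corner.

Final position: (7,2)
Wall sequence: LTBTBR

1. t=1 → L at (0,5); v=(1,3)
2. t=1/3 → T at (1/3,6); v=(1,-3)
3. t=2 → B at (7/3,0); v=(1,3)
4. t=2 → T at (13/3,6); v=(1,-3)
5. t=2 → B at (19/3,0); v=(1,3)
6. t=2/3 → R at (7,2); v=(-1,3)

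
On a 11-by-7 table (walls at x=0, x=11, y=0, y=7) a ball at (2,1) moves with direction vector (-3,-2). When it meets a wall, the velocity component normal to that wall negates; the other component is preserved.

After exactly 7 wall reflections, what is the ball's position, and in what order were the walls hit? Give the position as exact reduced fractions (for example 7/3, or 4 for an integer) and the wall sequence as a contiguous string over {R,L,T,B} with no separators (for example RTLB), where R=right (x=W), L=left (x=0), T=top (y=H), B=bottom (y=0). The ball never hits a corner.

1. t=1/2 → B at (1/2,0); v=(-3,2)
2. t=1/6 → L at (0,1/3); v=(3,2)
3. t=10/3 → T at (10,7); v=(3,-2)
4. t=1/3 → R at (11,19/3); v=(-3,-2)
5. t=19/6 → B at (3/2,0); v=(-3,2)
6. t=1/2 → L at (0,1); v=(3,2)
7. t=3 → T at (9,7); v=(3,-2)

Final position: (9,7)
Wall sequence: BLTRBLT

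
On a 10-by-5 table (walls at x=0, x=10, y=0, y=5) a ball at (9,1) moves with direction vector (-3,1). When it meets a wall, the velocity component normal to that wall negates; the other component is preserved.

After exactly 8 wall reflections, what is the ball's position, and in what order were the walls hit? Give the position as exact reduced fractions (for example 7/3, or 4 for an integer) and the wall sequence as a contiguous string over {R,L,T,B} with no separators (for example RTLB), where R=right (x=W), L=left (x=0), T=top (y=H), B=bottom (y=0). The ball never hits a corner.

Final position: (0,8/3)
Wall sequence: LTRBLRTL

1. t=3 → L at (0,4); v=(3,1)
2. t=1 → T at (3,5); v=(3,-1)
3. t=7/3 → R at (10,8/3); v=(-3,-1)
4. t=8/3 → B at (2,0); v=(-3,1)
5. t=2/3 → L at (0,2/3); v=(3,1)
6. t=10/3 → R at (10,4); v=(-3,1)
7. t=1 → T at (7,5); v=(-3,-1)
8. t=7/3 → L at (0,8/3); v=(3,-1)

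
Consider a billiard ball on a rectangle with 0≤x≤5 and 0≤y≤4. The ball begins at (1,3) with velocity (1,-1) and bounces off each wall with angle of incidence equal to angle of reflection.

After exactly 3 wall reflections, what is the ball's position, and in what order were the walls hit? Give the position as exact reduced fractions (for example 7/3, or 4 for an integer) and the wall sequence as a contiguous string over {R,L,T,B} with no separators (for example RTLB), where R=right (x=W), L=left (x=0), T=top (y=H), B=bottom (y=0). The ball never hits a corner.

Final position: (2,4)
Wall sequence: BRT

1. t=3 → B at (4,0); v=(1,1)
2. t=1 → R at (5,1); v=(-1,1)
3. t=3 → T at (2,4); v=(-1,-1)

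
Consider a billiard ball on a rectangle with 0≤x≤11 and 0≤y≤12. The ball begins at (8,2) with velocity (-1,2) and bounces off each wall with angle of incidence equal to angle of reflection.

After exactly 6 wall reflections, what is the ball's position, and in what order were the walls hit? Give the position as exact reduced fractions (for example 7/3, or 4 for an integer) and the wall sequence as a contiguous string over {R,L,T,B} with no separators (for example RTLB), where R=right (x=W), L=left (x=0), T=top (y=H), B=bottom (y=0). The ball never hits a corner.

1. t=5 → T at (3,12); v=(-1,-2)
2. t=3 → L at (0,6); v=(1,-2)
3. t=3 → B at (3,0); v=(1,2)
4. t=6 → T at (9,12); v=(1,-2)
5. t=2 → R at (11,8); v=(-1,-2)
6. t=4 → B at (7,0); v=(-1,2)

Final position: (7,0)
Wall sequence: TLBTRB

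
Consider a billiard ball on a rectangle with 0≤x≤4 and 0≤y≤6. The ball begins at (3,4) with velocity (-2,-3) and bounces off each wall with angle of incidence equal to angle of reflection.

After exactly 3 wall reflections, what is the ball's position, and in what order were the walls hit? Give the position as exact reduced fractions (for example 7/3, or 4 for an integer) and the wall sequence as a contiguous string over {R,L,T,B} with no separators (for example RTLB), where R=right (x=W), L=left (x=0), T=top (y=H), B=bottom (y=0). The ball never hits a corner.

Final position: (11/3,6)
Wall sequence: BLT

1. t=4/3 → B at (1/3,0); v=(-2,3)
2. t=1/6 → L at (0,1/2); v=(2,3)
3. t=11/6 → T at (11/3,6); v=(2,-3)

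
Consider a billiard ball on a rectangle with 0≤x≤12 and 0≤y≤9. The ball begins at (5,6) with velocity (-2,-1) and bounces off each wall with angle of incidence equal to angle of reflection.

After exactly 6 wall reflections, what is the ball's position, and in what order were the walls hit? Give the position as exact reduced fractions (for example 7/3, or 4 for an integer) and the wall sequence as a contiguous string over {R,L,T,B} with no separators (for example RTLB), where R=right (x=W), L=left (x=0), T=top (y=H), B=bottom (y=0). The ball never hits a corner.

Final position: (12,7/2)
Wall sequence: LBRLTR

1. t=5/2 → L at (0,7/2); v=(2,-1)
2. t=7/2 → B at (7,0); v=(2,1)
3. t=5/2 → R at (12,5/2); v=(-2,1)
4. t=6 → L at (0,17/2); v=(2,1)
5. t=1/2 → T at (1,9); v=(2,-1)
6. t=11/2 → R at (12,7/2); v=(-2,-1)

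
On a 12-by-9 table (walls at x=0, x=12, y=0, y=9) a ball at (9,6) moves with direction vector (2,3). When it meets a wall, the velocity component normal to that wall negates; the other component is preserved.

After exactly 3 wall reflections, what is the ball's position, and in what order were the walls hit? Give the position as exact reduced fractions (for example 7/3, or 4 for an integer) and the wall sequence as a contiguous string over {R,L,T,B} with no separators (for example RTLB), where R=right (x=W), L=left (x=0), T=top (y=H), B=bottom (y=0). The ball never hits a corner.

Final position: (7,0)
Wall sequence: TRB

1. t=1 → T at (11,9); v=(2,-3)
2. t=1/2 → R at (12,15/2); v=(-2,-3)
3. t=5/2 → B at (7,0); v=(-2,3)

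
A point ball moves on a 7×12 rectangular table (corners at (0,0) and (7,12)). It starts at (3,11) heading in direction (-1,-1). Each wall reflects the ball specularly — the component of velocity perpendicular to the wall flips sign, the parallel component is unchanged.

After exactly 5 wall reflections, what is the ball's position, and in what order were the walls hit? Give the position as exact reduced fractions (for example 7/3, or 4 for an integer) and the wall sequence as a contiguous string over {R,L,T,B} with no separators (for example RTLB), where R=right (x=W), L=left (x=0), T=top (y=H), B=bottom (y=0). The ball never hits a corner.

Final position: (6,12)
Wall sequence: LRBLT

1. t=3 → L at (0,8); v=(1,-1)
2. t=7 → R at (7,1); v=(-1,-1)
3. t=1 → B at (6,0); v=(-1,1)
4. t=6 → L at (0,6); v=(1,1)
5. t=6 → T at (6,12); v=(1,-1)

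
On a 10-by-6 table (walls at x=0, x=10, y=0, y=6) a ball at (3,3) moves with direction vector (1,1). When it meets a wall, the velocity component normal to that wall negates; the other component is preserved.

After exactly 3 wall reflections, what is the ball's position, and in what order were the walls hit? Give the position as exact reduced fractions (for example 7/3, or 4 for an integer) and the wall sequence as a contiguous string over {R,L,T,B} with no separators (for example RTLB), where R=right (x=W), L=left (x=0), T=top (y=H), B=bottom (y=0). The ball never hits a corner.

1. t=3 → T at (6,6); v=(1,-1)
2. t=4 → R at (10,2); v=(-1,-1)
3. t=2 → B at (8,0); v=(-1,1)

Final position: (8,0)
Wall sequence: TRB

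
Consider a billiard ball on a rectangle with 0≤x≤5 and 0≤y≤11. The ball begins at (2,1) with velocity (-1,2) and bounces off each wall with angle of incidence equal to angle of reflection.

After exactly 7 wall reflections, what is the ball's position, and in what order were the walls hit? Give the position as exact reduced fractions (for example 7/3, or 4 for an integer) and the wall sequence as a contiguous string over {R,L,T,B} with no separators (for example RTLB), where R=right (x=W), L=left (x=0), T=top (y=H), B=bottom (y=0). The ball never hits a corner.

Final position: (5,9)
Wall sequence: LTRBLTR

1. t=2 → L at (0,5); v=(1,2)
2. t=3 → T at (3,11); v=(1,-2)
3. t=2 → R at (5,7); v=(-1,-2)
4. t=7/2 → B at (3/2,0); v=(-1,2)
5. t=3/2 → L at (0,3); v=(1,2)
6. t=4 → T at (4,11); v=(1,-2)
7. t=1 → R at (5,9); v=(-1,-2)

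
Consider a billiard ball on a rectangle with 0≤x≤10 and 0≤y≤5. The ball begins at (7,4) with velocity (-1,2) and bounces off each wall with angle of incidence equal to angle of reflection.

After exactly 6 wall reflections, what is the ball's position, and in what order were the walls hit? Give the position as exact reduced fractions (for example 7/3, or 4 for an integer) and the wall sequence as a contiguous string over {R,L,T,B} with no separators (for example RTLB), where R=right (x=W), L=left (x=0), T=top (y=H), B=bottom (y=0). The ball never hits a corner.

Final position: (7/2,5)
Wall sequence: TBTLBT

1. t=1/2 → T at (13/2,5); v=(-1,-2)
2. t=5/2 → B at (4,0); v=(-1,2)
3. t=5/2 → T at (3/2,5); v=(-1,-2)
4. t=3/2 → L at (0,2); v=(1,-2)
5. t=1 → B at (1,0); v=(1,2)
6. t=5/2 → T at (7/2,5); v=(1,-2)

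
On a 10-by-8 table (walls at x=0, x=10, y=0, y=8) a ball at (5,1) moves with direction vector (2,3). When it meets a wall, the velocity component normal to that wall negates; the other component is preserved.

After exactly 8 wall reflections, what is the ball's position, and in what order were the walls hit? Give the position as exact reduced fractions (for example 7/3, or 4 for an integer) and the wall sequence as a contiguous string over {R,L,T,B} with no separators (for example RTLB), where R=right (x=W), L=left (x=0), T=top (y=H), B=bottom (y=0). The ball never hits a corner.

1. t=7/3 → T at (29/3,8); v=(2,-3)
2. t=1/6 → R at (10,15/2); v=(-2,-3)
3. t=5/2 → B at (5,0); v=(-2,3)
4. t=5/2 → L at (0,15/2); v=(2,3)
5. t=1/6 → T at (1/3,8); v=(2,-3)
6. t=8/3 → B at (17/3,0); v=(2,3)
7. t=13/6 → R at (10,13/2); v=(-2,3)
8. t=1/2 → T at (9,8); v=(-2,-3)

Final position: (9,8)
Wall sequence: TRBLTBRT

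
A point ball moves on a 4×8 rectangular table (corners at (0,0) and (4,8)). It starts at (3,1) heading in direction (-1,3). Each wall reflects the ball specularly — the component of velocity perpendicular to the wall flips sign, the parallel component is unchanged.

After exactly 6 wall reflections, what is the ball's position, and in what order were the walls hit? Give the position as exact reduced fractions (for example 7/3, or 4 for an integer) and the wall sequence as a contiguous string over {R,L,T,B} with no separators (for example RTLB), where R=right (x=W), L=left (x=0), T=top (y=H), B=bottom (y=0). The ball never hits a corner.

1. t=7/3 → T at (2/3,8); v=(-1,-3)
2. t=2/3 → L at (0,6); v=(1,-3)
3. t=2 → B at (2,0); v=(1,3)
4. t=2 → R at (4,6); v=(-1,3)
5. t=2/3 → T at (10/3,8); v=(-1,-3)
6. t=8/3 → B at (2/3,0); v=(-1,3)

Final position: (2/3,0)
Wall sequence: TLBRTB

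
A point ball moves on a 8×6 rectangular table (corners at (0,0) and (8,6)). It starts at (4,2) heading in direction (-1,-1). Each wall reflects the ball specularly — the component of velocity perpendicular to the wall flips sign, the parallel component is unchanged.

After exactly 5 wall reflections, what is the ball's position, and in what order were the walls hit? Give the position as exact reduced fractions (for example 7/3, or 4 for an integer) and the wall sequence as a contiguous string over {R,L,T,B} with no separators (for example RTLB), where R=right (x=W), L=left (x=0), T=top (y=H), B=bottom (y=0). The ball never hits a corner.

Final position: (6,0)
Wall sequence: BLTRB

1. t=2 → B at (2,0); v=(-1,1)
2. t=2 → L at (0,2); v=(1,1)
3. t=4 → T at (4,6); v=(1,-1)
4. t=4 → R at (8,2); v=(-1,-1)
5. t=2 → B at (6,0); v=(-1,1)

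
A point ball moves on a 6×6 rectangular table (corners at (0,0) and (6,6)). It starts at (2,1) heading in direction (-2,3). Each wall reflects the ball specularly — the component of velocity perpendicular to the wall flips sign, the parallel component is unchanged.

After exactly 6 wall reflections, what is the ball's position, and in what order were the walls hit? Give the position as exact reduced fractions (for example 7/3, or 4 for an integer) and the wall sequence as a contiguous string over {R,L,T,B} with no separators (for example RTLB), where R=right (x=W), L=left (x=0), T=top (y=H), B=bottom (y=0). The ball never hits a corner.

1. t=1 → L at (0,4); v=(2,3)
2. t=2/3 → T at (4/3,6); v=(2,-3)
3. t=2 → B at (16/3,0); v=(2,3)
4. t=1/3 → R at (6,1); v=(-2,3)
5. t=5/3 → T at (8/3,6); v=(-2,-3)
6. t=4/3 → L at (0,2); v=(2,-3)

Final position: (0,2)
Wall sequence: LTBRTL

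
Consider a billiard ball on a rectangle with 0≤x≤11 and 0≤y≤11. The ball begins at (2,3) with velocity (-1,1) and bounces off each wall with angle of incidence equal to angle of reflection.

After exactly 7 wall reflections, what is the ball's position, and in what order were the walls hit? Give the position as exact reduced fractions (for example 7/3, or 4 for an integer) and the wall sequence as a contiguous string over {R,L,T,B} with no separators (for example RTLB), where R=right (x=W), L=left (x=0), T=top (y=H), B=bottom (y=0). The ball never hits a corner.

Final position: (11,6)
Wall sequence: LTRBLTR

1. t=2 → L at (0,5); v=(1,1)
2. t=6 → T at (6,11); v=(1,-1)
3. t=5 → R at (11,6); v=(-1,-1)
4. t=6 → B at (5,0); v=(-1,1)
5. t=5 → L at (0,5); v=(1,1)
6. t=6 → T at (6,11); v=(1,-1)
7. t=5 → R at (11,6); v=(-1,-1)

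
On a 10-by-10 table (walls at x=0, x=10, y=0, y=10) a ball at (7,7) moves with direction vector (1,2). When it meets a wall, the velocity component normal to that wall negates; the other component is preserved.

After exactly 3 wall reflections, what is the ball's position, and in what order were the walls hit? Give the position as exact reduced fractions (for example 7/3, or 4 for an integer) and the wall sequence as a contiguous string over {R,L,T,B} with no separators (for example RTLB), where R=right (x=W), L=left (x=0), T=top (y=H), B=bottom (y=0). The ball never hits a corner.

Final position: (13/2,0)
Wall sequence: TRB

1. t=3/2 → T at (17/2,10); v=(1,-2)
2. t=3/2 → R at (10,7); v=(-1,-2)
3. t=7/2 → B at (13/2,0); v=(-1,2)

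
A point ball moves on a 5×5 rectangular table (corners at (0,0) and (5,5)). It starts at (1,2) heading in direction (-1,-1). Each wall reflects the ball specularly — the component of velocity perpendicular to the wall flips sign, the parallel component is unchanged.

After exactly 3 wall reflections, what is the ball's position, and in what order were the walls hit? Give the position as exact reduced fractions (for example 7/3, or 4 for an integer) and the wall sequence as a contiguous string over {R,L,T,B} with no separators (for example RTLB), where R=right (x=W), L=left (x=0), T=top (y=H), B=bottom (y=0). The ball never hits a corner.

1. t=1 → L at (0,1); v=(1,-1)
2. t=1 → B at (1,0); v=(1,1)
3. t=4 → R at (5,4); v=(-1,1)

Final position: (5,4)
Wall sequence: LBR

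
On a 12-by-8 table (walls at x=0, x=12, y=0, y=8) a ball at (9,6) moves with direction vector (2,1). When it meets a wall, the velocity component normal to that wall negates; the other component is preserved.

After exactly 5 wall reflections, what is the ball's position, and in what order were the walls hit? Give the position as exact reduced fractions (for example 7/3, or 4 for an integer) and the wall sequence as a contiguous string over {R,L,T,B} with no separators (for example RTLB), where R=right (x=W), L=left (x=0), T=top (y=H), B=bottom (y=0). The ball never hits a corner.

Final position: (12,7/2)
Wall sequence: RTLBR

1. t=3/2 → R at (12,15/2); v=(-2,1)
2. t=1/2 → T at (11,8); v=(-2,-1)
3. t=11/2 → L at (0,5/2); v=(2,-1)
4. t=5/2 → B at (5,0); v=(2,1)
5. t=7/2 → R at (12,7/2); v=(-2,1)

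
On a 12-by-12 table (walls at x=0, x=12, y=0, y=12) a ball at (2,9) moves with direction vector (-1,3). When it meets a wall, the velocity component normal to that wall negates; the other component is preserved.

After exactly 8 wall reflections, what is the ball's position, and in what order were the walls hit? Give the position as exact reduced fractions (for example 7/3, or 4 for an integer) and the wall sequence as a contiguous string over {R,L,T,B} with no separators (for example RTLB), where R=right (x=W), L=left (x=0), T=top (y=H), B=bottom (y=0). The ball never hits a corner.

Final position: (5,0)
Wall sequence: TLBTBRTB

1. t=1 → T at (1,12); v=(-1,-3)
2. t=1 → L at (0,9); v=(1,-3)
3. t=3 → B at (3,0); v=(1,3)
4. t=4 → T at (7,12); v=(1,-3)
5. t=4 → B at (11,0); v=(1,3)
6. t=1 → R at (12,3); v=(-1,3)
7. t=3 → T at (9,12); v=(-1,-3)
8. t=4 → B at (5,0); v=(-1,3)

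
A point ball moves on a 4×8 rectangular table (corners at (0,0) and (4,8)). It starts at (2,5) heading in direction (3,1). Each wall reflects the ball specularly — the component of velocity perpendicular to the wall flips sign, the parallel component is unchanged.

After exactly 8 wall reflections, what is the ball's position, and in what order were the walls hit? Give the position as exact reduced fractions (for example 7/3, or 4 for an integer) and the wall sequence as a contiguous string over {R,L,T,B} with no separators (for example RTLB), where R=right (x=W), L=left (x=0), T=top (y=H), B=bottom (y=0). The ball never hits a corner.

1. t=2/3 → R at (4,17/3); v=(-3,1)
2. t=4/3 → L at (0,7); v=(3,1)
3. t=1 → T at (3,8); v=(3,-1)
4. t=1/3 → R at (4,23/3); v=(-3,-1)
5. t=4/3 → L at (0,19/3); v=(3,-1)
6. t=4/3 → R at (4,5); v=(-3,-1)
7. t=4/3 → L at (0,11/3); v=(3,-1)
8. t=4/3 → R at (4,7/3); v=(-3,-1)

Final position: (4,7/3)
Wall sequence: RLTRLRLR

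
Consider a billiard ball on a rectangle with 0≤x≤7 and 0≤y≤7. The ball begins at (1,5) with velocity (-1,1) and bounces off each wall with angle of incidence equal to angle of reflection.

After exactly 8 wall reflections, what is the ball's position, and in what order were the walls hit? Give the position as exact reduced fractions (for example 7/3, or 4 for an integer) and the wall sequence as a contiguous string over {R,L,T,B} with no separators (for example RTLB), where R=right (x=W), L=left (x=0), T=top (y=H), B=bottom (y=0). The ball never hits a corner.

Final position: (6,0)
Wall sequence: LTRBLTRB

1. t=1 → L at (0,6); v=(1,1)
2. t=1 → T at (1,7); v=(1,-1)
3. t=6 → R at (7,1); v=(-1,-1)
4. t=1 → B at (6,0); v=(-1,1)
5. t=6 → L at (0,6); v=(1,1)
6. t=1 → T at (1,7); v=(1,-1)
7. t=6 → R at (7,1); v=(-1,-1)
8. t=1 → B at (6,0); v=(-1,1)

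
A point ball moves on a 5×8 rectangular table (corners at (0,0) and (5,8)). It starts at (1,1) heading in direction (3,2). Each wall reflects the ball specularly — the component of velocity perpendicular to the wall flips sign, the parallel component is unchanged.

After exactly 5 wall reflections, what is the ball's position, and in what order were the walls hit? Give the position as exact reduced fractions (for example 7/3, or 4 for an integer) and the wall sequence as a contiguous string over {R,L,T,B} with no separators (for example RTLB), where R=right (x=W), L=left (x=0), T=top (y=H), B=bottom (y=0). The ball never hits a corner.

1. t=4/3 → R at (5,11/3); v=(-3,2)
2. t=5/3 → L at (0,7); v=(3,2)
3. t=1/2 → T at (3/2,8); v=(3,-2)
4. t=7/6 → R at (5,17/3); v=(-3,-2)
5. t=5/3 → L at (0,7/3); v=(3,-2)

Final position: (0,7/3)
Wall sequence: RLTRL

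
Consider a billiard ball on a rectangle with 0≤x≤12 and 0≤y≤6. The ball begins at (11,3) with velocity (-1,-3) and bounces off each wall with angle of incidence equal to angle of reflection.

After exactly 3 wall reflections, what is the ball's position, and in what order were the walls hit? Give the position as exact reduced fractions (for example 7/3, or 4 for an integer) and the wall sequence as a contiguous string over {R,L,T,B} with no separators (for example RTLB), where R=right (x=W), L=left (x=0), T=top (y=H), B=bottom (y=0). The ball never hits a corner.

Final position: (6,0)
Wall sequence: BTB

1. t=1 → B at (10,0); v=(-1,3)
2. t=2 → T at (8,6); v=(-1,-3)
3. t=2 → B at (6,0); v=(-1,3)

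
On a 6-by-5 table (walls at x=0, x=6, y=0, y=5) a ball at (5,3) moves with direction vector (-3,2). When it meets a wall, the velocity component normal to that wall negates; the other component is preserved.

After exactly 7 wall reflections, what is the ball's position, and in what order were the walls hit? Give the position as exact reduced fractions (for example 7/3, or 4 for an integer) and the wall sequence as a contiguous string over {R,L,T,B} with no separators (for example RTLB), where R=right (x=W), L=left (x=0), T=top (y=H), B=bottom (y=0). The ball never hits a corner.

1. t=1 → T at (2,5); v=(-3,-2)
2. t=2/3 → L at (0,11/3); v=(3,-2)
3. t=11/6 → B at (11/2,0); v=(3,2)
4. t=1/6 → R at (6,1/3); v=(-3,2)
5. t=2 → L at (0,13/3); v=(3,2)
6. t=1/3 → T at (1,5); v=(3,-2)
7. t=5/3 → R at (6,5/3); v=(-3,-2)

Final position: (6,5/3)
Wall sequence: TLBRLTR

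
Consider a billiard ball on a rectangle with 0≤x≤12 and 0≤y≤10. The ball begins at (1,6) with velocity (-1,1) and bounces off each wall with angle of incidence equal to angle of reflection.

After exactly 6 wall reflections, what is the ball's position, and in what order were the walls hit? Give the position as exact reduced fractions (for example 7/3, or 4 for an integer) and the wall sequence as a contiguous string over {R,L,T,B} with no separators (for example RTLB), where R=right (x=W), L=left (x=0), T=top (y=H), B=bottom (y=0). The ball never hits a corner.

1. t=1 → L at (0,7); v=(1,1)
2. t=3 → T at (3,10); v=(1,-1)
3. t=9 → R at (12,1); v=(-1,-1)
4. t=1 → B at (11,0); v=(-1,1)
5. t=10 → T at (1,10); v=(-1,-1)
6. t=1 → L at (0,9); v=(1,-1)

Final position: (0,9)
Wall sequence: LTRBTL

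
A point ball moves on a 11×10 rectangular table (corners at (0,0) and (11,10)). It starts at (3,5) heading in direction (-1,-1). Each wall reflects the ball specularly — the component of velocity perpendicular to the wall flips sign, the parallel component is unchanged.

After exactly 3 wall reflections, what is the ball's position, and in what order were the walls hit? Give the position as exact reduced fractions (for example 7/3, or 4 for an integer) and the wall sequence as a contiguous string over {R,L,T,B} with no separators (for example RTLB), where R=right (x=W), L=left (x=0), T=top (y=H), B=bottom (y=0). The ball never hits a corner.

Final position: (11,9)
Wall sequence: LBR

1. t=3 → L at (0,2); v=(1,-1)
2. t=2 → B at (2,0); v=(1,1)
3. t=9 → R at (11,9); v=(-1,1)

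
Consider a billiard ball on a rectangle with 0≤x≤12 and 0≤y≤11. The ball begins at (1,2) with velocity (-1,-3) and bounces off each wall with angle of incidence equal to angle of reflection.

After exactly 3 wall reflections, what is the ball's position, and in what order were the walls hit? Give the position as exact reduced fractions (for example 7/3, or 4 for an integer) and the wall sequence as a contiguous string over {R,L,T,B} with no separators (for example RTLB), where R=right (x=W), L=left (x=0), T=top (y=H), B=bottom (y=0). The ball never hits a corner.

Final position: (10/3,11)
Wall sequence: BLT

1. t=2/3 → B at (1/3,0); v=(-1,3)
2. t=1/3 → L at (0,1); v=(1,3)
3. t=10/3 → T at (10/3,11); v=(1,-3)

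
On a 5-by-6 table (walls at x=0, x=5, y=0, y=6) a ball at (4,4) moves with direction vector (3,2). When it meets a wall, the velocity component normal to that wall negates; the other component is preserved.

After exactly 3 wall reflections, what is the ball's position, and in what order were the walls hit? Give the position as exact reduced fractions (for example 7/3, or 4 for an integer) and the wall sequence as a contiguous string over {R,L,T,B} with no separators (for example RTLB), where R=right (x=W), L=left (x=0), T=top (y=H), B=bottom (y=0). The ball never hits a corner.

1. t=1/3 → R at (5,14/3); v=(-3,2)
2. t=2/3 → T at (3,6); v=(-3,-2)
3. t=1 → L at (0,4); v=(3,-2)

Final position: (0,4)
Wall sequence: RTL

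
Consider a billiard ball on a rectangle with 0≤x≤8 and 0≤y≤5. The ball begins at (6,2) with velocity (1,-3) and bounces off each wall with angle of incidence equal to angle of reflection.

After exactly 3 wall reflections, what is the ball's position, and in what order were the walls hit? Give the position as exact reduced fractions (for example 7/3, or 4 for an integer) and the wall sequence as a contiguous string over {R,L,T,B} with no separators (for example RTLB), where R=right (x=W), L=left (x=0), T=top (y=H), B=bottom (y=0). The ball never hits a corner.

1. t=2/3 → B at (20/3,0); v=(1,3)
2. t=4/3 → R at (8,4); v=(-1,3)
3. t=1/3 → T at (23/3,5); v=(-1,-3)

Final position: (23/3,5)
Wall sequence: BRT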